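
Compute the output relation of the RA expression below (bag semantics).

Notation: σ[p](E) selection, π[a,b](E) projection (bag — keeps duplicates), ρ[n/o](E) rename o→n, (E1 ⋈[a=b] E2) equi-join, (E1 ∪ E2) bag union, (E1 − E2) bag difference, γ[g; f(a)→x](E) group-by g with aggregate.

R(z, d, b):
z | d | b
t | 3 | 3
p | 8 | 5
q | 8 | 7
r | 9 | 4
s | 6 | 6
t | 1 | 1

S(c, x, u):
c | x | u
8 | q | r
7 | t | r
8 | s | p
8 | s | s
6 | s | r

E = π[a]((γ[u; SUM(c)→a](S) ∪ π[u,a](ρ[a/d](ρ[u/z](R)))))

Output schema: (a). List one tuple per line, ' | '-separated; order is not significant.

Row counts bottom-up:
  S → 5
  γ[u; SUM(c)→a](S) → 3
  R → 6
  ρ[u/z](R) → 6
  ρ[a/d](ρ[u/z](R)) → 6
  π[u,a](ρ[a/d](ρ[u/z](R))) → 6
  (γ[u; SUM(c)→a](S) ∪ π[u,a](ρ[a/d](ρ[u/z](R)))) → 9
  π[a]((γ[u; SUM(c)→a](S) ∪ π[u,a](ρ[a/d](ρ[u/z](R))))) → 9

== RESULT ==
a
1
3
6
8
8
8
8
9
21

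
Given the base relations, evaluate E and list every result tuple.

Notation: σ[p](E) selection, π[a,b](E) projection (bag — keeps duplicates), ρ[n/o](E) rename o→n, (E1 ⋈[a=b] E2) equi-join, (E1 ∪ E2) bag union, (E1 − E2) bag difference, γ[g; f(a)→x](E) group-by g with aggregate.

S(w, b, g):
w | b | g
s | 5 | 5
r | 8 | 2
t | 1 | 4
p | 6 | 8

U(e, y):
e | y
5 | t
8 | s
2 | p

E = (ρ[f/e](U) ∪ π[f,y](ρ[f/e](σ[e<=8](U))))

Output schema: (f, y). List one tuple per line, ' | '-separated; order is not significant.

Row counts bottom-up:
  U → 3
  ρ[f/e](U) → 3
  U → 3
  σ[e<=8](U) → 3
  ρ[f/e](σ[e<=8](U)) → 3
  π[f,y](ρ[f/e](σ[e<=8](U))) → 3
  (ρ[f/e](U) ∪ π[f,y](ρ[f/e](σ[e<=8](U)))) → 6

== RESULT ==
f | y
2 | p
2 | p
5 | t
5 | t
8 | s
8 | s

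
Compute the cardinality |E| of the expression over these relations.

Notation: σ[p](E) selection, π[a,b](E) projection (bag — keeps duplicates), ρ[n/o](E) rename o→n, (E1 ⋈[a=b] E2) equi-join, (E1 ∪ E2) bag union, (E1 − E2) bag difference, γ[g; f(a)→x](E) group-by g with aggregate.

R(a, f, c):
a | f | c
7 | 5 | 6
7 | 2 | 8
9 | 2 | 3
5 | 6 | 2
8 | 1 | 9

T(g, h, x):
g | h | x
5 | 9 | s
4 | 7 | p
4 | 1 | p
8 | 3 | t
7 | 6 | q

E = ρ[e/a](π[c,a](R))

Per-node cardinality:
  R → 5
  π[c,a](R) → 5
  ρ[e/a](π[c,a](R)) → 5

|E| = 5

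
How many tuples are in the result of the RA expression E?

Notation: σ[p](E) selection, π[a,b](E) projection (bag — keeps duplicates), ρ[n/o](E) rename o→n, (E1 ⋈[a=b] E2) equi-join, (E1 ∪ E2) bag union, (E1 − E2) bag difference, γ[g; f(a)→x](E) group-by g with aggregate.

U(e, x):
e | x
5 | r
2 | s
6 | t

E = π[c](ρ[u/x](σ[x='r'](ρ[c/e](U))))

Per-node cardinality:
  U → 3
  ρ[c/e](U) → 3
  σ[x='r'](ρ[c/e](U)) → 1
  ρ[u/x](σ[x='r'](ρ[c/e](U))) → 1
  π[c](ρ[u/x](σ[x='r'](ρ[c/e](U)))) → 1

|E| = 1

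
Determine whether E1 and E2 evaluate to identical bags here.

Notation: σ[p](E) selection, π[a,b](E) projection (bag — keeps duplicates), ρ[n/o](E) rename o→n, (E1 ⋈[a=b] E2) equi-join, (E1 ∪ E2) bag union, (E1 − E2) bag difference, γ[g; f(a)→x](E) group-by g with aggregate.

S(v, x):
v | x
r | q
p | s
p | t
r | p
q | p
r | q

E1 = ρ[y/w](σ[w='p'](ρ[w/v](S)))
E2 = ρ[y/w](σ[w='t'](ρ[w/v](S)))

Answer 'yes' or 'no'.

E1 subexpression sizes:
  S → 6
  ρ[w/v](S) → 6
  σ[w='p'](ρ[w/v](S)) → 2
  ρ[y/w](σ[w='p'](ρ[w/v](S))) → 2
E2 subexpression sizes:
  S → 6
  ρ[w/v](S) → 6
  σ[w='t'](ρ[w/v](S)) → 0
  ρ[y/w](σ[w='t'](ρ[w/v](S))) → 0

E1 result:
y | x
p | s
p | t
E2 result:
y | x
(0 rows)
Witness: ('p', 's') appears 1× in E1 but 0× in E2.

no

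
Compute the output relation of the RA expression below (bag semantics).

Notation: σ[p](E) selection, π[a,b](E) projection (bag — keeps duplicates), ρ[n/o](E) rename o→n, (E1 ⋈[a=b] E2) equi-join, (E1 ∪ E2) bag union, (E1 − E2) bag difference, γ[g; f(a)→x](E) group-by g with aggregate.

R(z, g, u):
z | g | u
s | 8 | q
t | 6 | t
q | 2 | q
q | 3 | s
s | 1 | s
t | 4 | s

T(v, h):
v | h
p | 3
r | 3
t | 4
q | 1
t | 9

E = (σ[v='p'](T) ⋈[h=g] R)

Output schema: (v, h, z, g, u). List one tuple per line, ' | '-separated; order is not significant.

Row counts bottom-up:
  T → 5
  σ[v='p'](T) → 1
  R → 6
  (σ[v='p'](T) ⋈[h=g] R) → 1

== RESULT ==
v | h | z | g | u
p | 3 | q | 3 | s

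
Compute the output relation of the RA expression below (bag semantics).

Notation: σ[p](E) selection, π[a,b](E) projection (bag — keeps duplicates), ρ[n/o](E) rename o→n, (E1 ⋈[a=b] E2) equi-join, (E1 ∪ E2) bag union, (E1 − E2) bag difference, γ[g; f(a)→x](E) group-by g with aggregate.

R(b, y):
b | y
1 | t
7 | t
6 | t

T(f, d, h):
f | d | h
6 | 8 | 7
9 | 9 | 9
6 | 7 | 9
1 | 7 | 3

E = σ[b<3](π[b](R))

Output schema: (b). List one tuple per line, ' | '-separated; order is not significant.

Per-node cardinality:
  R → 3
  π[b](R) → 3
  σ[b<3](π[b](R)) → 1

== RESULT ==
b
1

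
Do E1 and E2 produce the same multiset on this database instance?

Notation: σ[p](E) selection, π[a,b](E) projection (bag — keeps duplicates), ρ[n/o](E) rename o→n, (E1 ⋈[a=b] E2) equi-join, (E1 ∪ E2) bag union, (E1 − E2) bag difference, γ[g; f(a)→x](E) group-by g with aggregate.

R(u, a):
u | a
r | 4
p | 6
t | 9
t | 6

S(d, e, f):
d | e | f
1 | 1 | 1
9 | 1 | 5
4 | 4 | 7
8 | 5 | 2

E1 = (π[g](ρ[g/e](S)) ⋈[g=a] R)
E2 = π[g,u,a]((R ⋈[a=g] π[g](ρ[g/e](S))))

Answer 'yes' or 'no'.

E1 per-node cardinality:
  S → 4
  ρ[g/e](S) → 4
  π[g](ρ[g/e](S)) → 4
  R → 4
  (π[g](ρ[g/e](S)) ⋈[g=a] R) → 1
E2 per-node cardinality:
  R → 4
  S → 4
  ρ[g/e](S) → 4
  π[g](ρ[g/e](S)) → 4
  (R ⋈[a=g] π[g](ρ[g/e](S))) → 1
  π[g,u,a]((R ⋈[a=g] π[g](ρ[g/e](S)))) → 1

E1 and E2 produce the same multiset:
g | u | a
4 | r | 4

yes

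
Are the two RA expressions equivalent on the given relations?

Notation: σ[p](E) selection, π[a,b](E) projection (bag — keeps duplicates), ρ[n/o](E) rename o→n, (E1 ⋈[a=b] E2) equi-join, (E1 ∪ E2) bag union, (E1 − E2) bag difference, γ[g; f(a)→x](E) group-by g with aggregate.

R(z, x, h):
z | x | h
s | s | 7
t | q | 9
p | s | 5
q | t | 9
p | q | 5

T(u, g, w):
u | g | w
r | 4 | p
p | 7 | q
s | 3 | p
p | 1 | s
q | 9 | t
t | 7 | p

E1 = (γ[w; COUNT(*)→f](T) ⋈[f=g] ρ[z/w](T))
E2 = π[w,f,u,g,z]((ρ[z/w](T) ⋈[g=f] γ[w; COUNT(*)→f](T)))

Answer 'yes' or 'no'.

E1 subexpression sizes:
  T → 6
  γ[w; COUNT(*)→f](T) → 4
  T → 6
  ρ[z/w](T) → 6
  (γ[w; COUNT(*)→f](T) ⋈[f=g] ρ[z/w](T)) → 4
E2 subexpression sizes:
  T → 6
  ρ[z/w](T) → 6
  T → 6
  γ[w; COUNT(*)→f](T) → 4
  (ρ[z/w](T) ⋈[g=f] γ[w; COUNT(*)→f](T)) → 4
  π[w,f,u,g,z]((ρ[z/w](T) ⋈[g=f] γ[w; COUNT(*)→f](T))) → 4

E1 and E2 produce the same multiset:
w | f | u | g | z
p | 3 | s | 3 | p
q | 1 | p | 1 | s
s | 1 | p | 1 | s
t | 1 | p | 1 | s

yes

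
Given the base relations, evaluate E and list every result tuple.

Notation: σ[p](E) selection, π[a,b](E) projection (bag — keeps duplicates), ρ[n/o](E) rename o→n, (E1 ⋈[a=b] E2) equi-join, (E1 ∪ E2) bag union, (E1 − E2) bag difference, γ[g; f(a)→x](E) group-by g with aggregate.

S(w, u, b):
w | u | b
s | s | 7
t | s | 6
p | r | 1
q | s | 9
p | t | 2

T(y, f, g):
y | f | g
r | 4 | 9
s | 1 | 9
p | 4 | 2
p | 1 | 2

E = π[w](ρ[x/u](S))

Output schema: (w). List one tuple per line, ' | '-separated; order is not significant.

Row counts bottom-up:
  S → 5
  ρ[x/u](S) → 5
  π[w](ρ[x/u](S)) → 5

== RESULT ==
w
p
p
q
s
t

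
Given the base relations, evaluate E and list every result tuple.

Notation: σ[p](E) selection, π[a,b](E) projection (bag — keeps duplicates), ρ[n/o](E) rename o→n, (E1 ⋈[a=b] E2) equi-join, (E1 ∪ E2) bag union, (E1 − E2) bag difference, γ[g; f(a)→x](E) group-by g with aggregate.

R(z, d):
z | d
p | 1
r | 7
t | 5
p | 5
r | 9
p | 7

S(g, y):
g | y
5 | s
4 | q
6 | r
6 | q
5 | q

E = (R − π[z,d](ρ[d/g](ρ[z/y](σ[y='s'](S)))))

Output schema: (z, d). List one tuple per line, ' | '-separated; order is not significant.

Stepwise |·|:
  R → 6
  S → 5
  σ[y='s'](S) → 1
  ρ[z/y](σ[y='s'](S)) → 1
  ρ[d/g](ρ[z/y](σ[y='s'](S))) → 1
  π[z,d](ρ[d/g](ρ[z/y](σ[y='s'](S)))) → 1
  (R − π[z,d](ρ[d/g](ρ[z/y](σ[y='s'](S))))) → 6

== RESULT ==
z | d
p | 1
p | 5
p | 7
r | 7
r | 9
t | 5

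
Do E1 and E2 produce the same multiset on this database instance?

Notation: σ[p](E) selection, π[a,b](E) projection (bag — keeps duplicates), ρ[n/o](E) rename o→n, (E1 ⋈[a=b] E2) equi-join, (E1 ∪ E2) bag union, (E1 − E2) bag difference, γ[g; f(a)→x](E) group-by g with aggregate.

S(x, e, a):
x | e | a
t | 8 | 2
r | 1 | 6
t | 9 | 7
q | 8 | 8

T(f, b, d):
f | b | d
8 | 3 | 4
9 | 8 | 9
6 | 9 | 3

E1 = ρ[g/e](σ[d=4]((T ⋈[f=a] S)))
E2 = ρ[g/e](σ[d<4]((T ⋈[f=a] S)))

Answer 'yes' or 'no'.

E1 subexpression sizes:
  T → 3
  S → 4
  (T ⋈[f=a] S) → 2
  σ[d=4]((T ⋈[f=a] S)) → 1
  ρ[g/e](σ[d=4]((T ⋈[f=a] S))) → 1
E2 subexpression sizes:
  T → 3
  S → 4
  (T ⋈[f=a] S) → 2
  σ[d<4]((T ⋈[f=a] S)) → 1
  ρ[g/e](σ[d<4]((T ⋈[f=a] S))) → 1

E1 result:
f | b | d | x | g | a
8 | 3 | 4 | q | 8 | 8
E2 result:
f | b | d | x | g | a
6 | 9 | 3 | r | 1 | 6
Witness: (6, 9, 3, 'r', 1, 6) appears 0× in E1 but 1× in E2.

no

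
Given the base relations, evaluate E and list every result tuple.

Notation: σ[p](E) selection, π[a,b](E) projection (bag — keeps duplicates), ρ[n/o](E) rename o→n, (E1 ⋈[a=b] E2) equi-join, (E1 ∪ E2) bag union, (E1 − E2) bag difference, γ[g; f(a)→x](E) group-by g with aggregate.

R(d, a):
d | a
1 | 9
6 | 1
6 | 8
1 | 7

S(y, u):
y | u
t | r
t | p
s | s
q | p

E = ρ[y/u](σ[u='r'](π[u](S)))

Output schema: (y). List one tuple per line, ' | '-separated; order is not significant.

Per-node cardinality:
  S → 4
  π[u](S) → 4
  σ[u='r'](π[u](S)) → 1
  ρ[y/u](σ[u='r'](π[u](S))) → 1

== RESULT ==
y
r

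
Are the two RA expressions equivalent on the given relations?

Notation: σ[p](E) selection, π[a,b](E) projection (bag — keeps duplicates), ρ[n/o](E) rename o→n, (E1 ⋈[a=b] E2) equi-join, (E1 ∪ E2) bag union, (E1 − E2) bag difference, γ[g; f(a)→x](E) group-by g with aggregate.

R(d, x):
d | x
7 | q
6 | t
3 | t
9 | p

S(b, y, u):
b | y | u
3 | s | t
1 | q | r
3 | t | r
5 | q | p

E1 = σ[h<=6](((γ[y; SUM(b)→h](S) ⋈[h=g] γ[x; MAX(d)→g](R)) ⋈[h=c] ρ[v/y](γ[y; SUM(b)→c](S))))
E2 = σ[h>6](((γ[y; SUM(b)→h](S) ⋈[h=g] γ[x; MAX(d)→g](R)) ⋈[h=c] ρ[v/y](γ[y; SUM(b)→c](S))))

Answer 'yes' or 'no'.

E1 subexpression sizes:
  S → 4
  γ[y; SUM(b)→h](S) → 3
  R → 4
  γ[x; MAX(d)→g](R) → 3
  (γ[y; SUM(b)→h](S) ⋈[h=g] γ[x; MAX(d)→g](R)) → 1
  S → 4
  γ[y; SUM(b)→c](S) → 3
  ρ[v/y](γ[y; SUM(b)→c](S)) → 3
  ((γ[y; SUM(b)→h](S) ⋈[h=g] γ[x; MAX(d)→g](R)) ⋈[h=c] ρ[v/y](γ[y; SUM(b)→c](S))) → 1
  σ[h<=6](((γ[y; SUM(b)→h](S) ⋈[h=g] γ[x; MAX(d)→g](R)) ⋈[h=c] ρ[v/y](γ[y; SUM(b)→c](S)))) → 1
E2 subexpression sizes:
  S → 4
  γ[y; SUM(b)→h](S) → 3
  R → 4
  γ[x; MAX(d)→g](R) → 3
  (γ[y; SUM(b)→h](S) ⋈[h=g] γ[x; MAX(d)→g](R)) → 1
  S → 4
  γ[y; SUM(b)→c](S) → 3
  ρ[v/y](γ[y; SUM(b)→c](S)) → 3
  ((γ[y; SUM(b)→h](S) ⋈[h=g] γ[x; MAX(d)→g](R)) ⋈[h=c] ρ[v/y](γ[y; SUM(b)→c](S))) → 1
  σ[h>6](((γ[y; SUM(b)→h](S) ⋈[h=g] γ[x; MAX(d)→g](R)) ⋈[h=c] ρ[v/y](γ[y; SUM(b)→c](S)))) → 0

E1 result:
y | h | x | g | v | c
q | 6 | t | 6 | q | 6
E2 result:
y | h | x | g | v | c
(0 rows)
Witness: ('q', 6, 't', 6, 'q', 6) appears 1× in E1 but 0× in E2.

no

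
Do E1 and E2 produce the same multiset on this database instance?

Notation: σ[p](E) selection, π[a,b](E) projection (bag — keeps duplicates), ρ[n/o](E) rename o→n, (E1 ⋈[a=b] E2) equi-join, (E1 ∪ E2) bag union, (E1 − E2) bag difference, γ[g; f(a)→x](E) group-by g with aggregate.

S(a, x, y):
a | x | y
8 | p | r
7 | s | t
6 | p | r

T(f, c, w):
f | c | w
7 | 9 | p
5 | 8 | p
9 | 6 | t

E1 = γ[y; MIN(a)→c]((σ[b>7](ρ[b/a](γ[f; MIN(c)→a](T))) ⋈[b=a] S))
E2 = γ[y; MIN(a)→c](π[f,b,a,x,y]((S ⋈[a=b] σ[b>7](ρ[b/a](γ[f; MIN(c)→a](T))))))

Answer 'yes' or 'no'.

E1 stepwise |·|:
  T → 3
  γ[f; MIN(c)→a](T) → 3
  ρ[b/a](γ[f; MIN(c)→a](T)) → 3
  σ[b>7](ρ[b/a](γ[f; MIN(c)→a](T))) → 2
  S → 3
  (σ[b>7](ρ[b/a](γ[f; MIN(c)→a](T))) ⋈[b=a] S) → 1
  γ[y; MIN(a)→c]((σ[b>7](ρ[b/a](γ[f; MIN(c)→a](T))) ⋈[b=a] S)) → 1
E2 stepwise |·|:
  S → 3
  T → 3
  γ[f; MIN(c)→a](T) → 3
  ρ[b/a](γ[f; MIN(c)→a](T)) → 3
  σ[b>7](ρ[b/a](γ[f; MIN(c)→a](T))) → 2
  (S ⋈[a=b] σ[b>7](ρ[b/a](γ[f; MIN(c)→a](T)))) → 1
  π[f,b,a,x,y]((S ⋈[a=b] σ[b>7](ρ[b/a](γ[f; MIN(c)→a](T))))) → 1
  γ[y; MIN(a)→c](π[f,b,a,x,y]((S ⋈[a=b] σ[b>7](ρ[b/a](γ[f; MIN(c)→a](T)))))) → 1

E1 and E2 produce the same multiset:
y | c
r | 8

yes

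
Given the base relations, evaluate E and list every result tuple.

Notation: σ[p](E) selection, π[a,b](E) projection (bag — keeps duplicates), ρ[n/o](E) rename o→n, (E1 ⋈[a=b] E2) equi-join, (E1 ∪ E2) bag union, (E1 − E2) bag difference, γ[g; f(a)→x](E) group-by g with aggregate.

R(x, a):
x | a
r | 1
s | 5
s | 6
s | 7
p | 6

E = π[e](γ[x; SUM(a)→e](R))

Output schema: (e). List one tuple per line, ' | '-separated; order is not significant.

Subexpression sizes:
  R → 5
  γ[x; SUM(a)→e](R) → 3
  π[e](γ[x; SUM(a)→e](R)) → 3

== RESULT ==
e
1
6
18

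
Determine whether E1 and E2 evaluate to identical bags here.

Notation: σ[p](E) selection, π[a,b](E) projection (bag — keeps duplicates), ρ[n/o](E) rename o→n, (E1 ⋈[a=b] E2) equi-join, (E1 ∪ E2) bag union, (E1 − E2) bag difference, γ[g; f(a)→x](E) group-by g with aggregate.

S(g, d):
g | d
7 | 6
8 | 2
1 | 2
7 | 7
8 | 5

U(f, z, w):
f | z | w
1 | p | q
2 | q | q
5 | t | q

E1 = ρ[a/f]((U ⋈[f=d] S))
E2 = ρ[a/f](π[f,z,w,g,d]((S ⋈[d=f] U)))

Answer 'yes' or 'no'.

E1 row counts bottom-up:
  U → 3
  S → 5
  (U ⋈[f=d] S) → 3
  ρ[a/f]((U ⋈[f=d] S)) → 3
E2 row counts bottom-up:
  S → 5
  U → 3
  (S ⋈[d=f] U) → 3
  π[f,z,w,g,d]((S ⋈[d=f] U)) → 3
  ρ[a/f](π[f,z,w,g,d]((S ⋈[d=f] U))) → 3

E1 and E2 produce the same multiset:
a | z | w | g | d
2 | q | q | 1 | 2
2 | q | q | 8 | 2
5 | t | q | 8 | 5

yes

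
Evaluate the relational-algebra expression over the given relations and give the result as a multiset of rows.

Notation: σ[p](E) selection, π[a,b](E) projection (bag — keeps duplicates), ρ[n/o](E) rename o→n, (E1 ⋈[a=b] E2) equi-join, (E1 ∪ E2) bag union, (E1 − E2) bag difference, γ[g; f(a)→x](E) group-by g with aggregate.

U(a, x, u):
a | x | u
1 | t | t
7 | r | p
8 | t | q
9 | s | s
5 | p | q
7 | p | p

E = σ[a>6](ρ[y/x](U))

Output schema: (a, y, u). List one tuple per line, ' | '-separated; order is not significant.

Row counts bottom-up:
  U → 6
  ρ[y/x](U) → 6
  σ[a>6](ρ[y/x](U)) → 4

== RESULT ==
a | y | u
7 | p | p
7 | r | p
8 | t | q
9 | s | s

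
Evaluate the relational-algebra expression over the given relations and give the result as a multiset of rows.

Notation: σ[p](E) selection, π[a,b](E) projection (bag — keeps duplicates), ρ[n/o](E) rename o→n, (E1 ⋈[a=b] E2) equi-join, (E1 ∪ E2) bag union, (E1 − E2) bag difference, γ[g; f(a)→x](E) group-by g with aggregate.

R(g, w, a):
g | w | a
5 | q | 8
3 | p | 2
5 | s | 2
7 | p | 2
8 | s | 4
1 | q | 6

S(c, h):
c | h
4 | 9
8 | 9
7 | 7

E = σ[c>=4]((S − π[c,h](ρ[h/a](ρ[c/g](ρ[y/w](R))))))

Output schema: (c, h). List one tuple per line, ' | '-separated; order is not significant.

Stepwise |·|:
  S → 3
  R → 6
  ρ[y/w](R) → 6
  ρ[c/g](ρ[y/w](R)) → 6
  ρ[h/a](ρ[c/g](ρ[y/w](R))) → 6
  π[c,h](ρ[h/a](ρ[c/g](ρ[y/w](R)))) → 6
  (S − π[c,h](ρ[h/a](ρ[c/g](ρ[y/w](R))))) → 3
  σ[c>=4]((S − π[c,h](ρ[h/a](ρ[c/g](ρ[y/w](R)))))) → 3

== RESULT ==
c | h
4 | 9
7 | 7
8 | 9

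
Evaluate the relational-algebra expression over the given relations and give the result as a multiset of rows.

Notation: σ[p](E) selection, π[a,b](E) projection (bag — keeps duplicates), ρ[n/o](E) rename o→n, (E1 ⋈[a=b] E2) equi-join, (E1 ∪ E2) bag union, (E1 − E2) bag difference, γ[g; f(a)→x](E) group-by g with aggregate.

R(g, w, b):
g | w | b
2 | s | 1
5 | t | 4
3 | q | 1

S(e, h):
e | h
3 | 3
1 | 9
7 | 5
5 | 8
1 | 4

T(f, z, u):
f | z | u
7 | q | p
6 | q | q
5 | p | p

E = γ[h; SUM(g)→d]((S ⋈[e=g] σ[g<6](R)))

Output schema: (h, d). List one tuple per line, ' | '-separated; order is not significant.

Per-node cardinality:
  S → 5
  R → 3
  σ[g<6](R) → 3
  (S ⋈[e=g] σ[g<6](R)) → 2
  γ[h; SUM(g)→d]((S ⋈[e=g] σ[g<6](R))) → 2

== RESULT ==
h | d
3 | 3
8 | 5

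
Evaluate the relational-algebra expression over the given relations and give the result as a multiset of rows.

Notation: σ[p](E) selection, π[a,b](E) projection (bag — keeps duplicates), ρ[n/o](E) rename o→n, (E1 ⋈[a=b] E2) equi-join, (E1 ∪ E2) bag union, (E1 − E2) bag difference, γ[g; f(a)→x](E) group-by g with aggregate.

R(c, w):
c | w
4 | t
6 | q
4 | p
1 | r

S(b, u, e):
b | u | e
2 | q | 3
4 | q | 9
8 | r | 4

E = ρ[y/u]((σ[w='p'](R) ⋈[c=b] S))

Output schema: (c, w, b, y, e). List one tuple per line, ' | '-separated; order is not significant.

Stepwise |·|:
  R → 4
  σ[w='p'](R) → 1
  S → 3
  (σ[w='p'](R) ⋈[c=b] S) → 1
  ρ[y/u]((σ[w='p'](R) ⋈[c=b] S)) → 1

== RESULT ==
c | w | b | y | e
4 | p | 4 | q | 9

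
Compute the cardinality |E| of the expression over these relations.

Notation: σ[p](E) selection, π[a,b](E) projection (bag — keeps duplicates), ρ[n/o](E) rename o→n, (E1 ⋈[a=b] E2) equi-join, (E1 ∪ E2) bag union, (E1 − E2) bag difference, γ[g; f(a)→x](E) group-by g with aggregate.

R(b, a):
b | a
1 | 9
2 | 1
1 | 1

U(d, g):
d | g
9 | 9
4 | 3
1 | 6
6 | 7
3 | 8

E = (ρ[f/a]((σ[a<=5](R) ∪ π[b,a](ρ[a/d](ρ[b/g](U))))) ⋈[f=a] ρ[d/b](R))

Stepwise |·|:
  R → 3
  σ[a<=5](R) → 2
  U → 5
  ρ[b/g](U) → 5
  ρ[a/d](ρ[b/g](U)) → 5
  π[b,a](ρ[a/d](ρ[b/g](U))) → 5
  (σ[a<=5](R) ∪ π[b,a](ρ[a/d](ρ[b/g](U)))) → 7
  ρ[f/a]((σ[a<=5](R) ∪ π[b,a](ρ[a/d](ρ[b/g](U))))) → 7
  R → 3
  ρ[d/b](R) → 3
  (ρ[f/a]((σ[a<=5](R) ∪ π[b,a](ρ[a/d](ρ[b/g](U))))) ⋈[f=a] ρ[d/b](R)) → 7

|E| = 7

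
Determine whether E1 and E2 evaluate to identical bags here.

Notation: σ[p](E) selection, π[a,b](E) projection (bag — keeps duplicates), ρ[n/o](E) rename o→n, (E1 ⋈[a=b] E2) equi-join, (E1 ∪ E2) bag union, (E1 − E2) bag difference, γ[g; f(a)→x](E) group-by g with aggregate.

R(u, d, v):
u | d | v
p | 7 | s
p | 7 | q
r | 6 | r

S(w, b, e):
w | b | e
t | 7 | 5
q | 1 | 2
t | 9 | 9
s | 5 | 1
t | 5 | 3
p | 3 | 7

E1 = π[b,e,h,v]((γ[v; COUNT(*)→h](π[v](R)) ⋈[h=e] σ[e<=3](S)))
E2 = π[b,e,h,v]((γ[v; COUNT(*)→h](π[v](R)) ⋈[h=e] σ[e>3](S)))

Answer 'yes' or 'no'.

E1 stepwise |·|:
  R → 3
  π[v](R) → 3
  γ[v; COUNT(*)→h](π[v](R)) → 3
  S → 6
  σ[e<=3](S) → 3
  (γ[v; COUNT(*)→h](π[v](R)) ⋈[h=e] σ[e<=3](S)) → 3
  π[b,e,h,v]((γ[v; COUNT(*)→h](π[v](R)) ⋈[h=e] σ[e<=3](S))) → 3
E2 stepwise |·|:
  R → 3
  π[v](R) → 3
  γ[v; COUNT(*)→h](π[v](R)) → 3
  S → 6
  σ[e>3](S) → 3
  (γ[v; COUNT(*)→h](π[v](R)) ⋈[h=e] σ[e>3](S)) → 0
  π[b,e,h,v]((γ[v; COUNT(*)→h](π[v](R)) ⋈[h=e] σ[e>3](S))) → 0

E1 result:
b | e | h | v
5 | 1 | 1 | q
5 | 1 | 1 | r
5 | 1 | 1 | s
E2 result:
b | e | h | v
(0 rows)
Witness: (5, 1, 1, 'q') appears 1× in E1 but 0× in E2.

no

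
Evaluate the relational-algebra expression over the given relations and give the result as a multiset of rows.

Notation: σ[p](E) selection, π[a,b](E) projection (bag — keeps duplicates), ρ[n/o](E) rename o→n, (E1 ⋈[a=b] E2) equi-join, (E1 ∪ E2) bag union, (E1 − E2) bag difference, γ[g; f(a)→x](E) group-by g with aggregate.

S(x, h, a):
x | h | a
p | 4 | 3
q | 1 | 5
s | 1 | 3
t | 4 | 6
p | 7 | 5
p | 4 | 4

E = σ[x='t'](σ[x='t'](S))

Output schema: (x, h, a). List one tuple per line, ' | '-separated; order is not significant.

Stepwise |·|:
  S → 6
  σ[x='t'](S) → 1
  σ[x='t'](σ[x='t'](S)) → 1

== RESULT ==
x | h | a
t | 4 | 6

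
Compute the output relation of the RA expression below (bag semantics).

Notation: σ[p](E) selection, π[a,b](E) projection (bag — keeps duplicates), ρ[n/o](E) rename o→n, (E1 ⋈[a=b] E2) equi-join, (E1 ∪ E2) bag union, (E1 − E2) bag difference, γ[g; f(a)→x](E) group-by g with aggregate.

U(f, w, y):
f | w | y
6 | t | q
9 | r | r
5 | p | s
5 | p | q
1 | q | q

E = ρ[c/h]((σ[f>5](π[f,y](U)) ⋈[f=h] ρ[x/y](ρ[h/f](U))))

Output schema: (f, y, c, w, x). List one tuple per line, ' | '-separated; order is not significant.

Stepwise |·|:
  U → 5
  π[f,y](U) → 5
  σ[f>5](π[f,y](U)) → 2
  U → 5
  ρ[h/f](U) → 5
  ρ[x/y](ρ[h/f](U)) → 5
  (σ[f>5](π[f,y](U)) ⋈[f=h] ρ[x/y](ρ[h/f](U))) → 2
  ρ[c/h]((σ[f>5](π[f,y](U)) ⋈[f=h] ρ[x/y](ρ[h/f](U)))) → 2

== RESULT ==
f | y | c | w | x
6 | q | 6 | t | q
9 | r | 9 | r | r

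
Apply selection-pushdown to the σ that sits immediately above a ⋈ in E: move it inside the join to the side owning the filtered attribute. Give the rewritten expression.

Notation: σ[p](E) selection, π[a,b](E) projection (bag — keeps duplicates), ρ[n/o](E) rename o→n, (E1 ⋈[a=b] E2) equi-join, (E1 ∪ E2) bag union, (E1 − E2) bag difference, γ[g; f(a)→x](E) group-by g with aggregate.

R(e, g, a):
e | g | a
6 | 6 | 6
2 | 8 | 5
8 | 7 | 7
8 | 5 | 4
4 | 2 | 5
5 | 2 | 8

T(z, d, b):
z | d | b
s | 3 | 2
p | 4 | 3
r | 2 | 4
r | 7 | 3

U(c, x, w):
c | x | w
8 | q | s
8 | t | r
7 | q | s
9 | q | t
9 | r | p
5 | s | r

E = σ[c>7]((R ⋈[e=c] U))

σ filters on c, owned by the right side.
E' = (R ⋈[e=c] σ[c>7](U))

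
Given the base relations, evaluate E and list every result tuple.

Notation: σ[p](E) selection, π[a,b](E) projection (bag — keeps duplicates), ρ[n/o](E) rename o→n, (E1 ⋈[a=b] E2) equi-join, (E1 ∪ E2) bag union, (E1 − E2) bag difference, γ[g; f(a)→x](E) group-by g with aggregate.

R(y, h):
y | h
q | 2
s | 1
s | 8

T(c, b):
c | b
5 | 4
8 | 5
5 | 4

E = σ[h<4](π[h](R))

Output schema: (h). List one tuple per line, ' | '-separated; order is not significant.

Stepwise |·|:
  R → 3
  π[h](R) → 3
  σ[h<4](π[h](R)) → 2

== RESULT ==
h
1
2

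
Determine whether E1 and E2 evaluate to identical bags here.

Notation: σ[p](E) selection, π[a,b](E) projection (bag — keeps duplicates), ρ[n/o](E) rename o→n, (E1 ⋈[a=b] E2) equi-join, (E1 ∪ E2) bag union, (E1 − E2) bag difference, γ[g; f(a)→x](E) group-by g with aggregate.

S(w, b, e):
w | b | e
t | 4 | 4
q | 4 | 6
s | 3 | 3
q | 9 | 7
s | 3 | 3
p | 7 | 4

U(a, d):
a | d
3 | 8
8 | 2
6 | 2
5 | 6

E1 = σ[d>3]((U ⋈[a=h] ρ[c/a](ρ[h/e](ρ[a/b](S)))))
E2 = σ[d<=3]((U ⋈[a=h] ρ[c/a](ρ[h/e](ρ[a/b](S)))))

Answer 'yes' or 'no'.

E1 stepwise |·|:
  U → 4
  S → 6
  ρ[a/b](S) → 6
  ρ[h/e](ρ[a/b](S)) → 6
  ρ[c/a](ρ[h/e](ρ[a/b](S))) → 6
  (U ⋈[a=h] ρ[c/a](ρ[h/e](ρ[a/b](S)))) → 3
  σ[d>3]((U ⋈[a=h] ρ[c/a](ρ[h/e](ρ[a/b](S))))) → 2
E2 stepwise |·|:
  U → 4
  S → 6
  ρ[a/b](S) → 6
  ρ[h/e](ρ[a/b](S)) → 6
  ρ[c/a](ρ[h/e](ρ[a/b](S))) → 6
  (U ⋈[a=h] ρ[c/a](ρ[h/e](ρ[a/b](S)))) → 3
  σ[d<=3]((U ⋈[a=h] ρ[c/a](ρ[h/e](ρ[a/b](S))))) → 1

E1 result:
a | d | w | c | h
3 | 8 | s | 3 | 3
3 | 8 | s | 3 | 3
E2 result:
a | d | w | c | h
6 | 2 | q | 4 | 6
Witness: (6, 2, 'q', 4, 6) appears 0× in E1 but 1× in E2.

no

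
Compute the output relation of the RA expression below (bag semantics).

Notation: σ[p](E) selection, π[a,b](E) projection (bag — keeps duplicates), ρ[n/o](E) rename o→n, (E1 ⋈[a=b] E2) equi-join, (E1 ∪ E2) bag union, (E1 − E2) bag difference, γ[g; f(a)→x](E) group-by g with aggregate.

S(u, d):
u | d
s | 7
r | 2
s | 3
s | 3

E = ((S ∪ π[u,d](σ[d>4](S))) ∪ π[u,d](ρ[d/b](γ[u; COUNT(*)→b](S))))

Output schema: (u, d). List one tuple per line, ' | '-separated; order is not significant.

Stepwise |·|:
  S → 4
  S → 4
  σ[d>4](S) → 1
  π[u,d](σ[d>4](S)) → 1
  (S ∪ π[u,d](σ[d>4](S))) → 5
  S → 4
  γ[u; COUNT(*)→b](S) → 2
  ρ[d/b](γ[u; COUNT(*)→b](S)) → 2
  π[u,d](ρ[d/b](γ[u; COUNT(*)→b](S))) → 2
  ((S ∪ π[u,d](σ[d>4](S))) ∪ π[u,d](ρ[d/b](γ[u; COUNT(*)→b](S)))) → 7

== RESULT ==
u | d
r | 1
r | 2
s | 3
s | 3
s | 3
s | 7
s | 7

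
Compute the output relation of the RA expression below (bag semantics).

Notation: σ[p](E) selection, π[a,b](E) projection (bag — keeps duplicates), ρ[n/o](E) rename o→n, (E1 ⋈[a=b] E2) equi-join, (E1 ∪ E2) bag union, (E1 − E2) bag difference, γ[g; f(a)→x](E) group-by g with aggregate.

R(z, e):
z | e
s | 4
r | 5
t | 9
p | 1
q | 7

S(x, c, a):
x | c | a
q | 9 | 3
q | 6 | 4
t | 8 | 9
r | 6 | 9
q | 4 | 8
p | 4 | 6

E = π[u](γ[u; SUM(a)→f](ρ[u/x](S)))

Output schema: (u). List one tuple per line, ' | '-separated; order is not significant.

Stepwise |·|:
  S → 6
  ρ[u/x](S) → 6
  γ[u; SUM(a)→f](ρ[u/x](S)) → 4
  π[u](γ[u; SUM(a)→f](ρ[u/x](S))) → 4

== RESULT ==
u
p
q
r
t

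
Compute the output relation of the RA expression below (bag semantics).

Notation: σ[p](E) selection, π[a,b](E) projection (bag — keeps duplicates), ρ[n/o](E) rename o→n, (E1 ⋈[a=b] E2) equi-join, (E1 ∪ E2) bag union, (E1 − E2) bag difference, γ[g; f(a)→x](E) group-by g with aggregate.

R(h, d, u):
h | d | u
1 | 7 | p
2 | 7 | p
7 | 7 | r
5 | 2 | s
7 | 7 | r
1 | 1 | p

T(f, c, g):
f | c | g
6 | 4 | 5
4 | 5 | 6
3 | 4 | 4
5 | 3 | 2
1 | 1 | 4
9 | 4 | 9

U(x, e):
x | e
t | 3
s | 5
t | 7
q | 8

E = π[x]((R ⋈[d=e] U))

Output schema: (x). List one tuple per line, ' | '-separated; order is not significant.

Stepwise |·|:
  R → 6
  U → 4
  (R ⋈[d=e] U) → 4
  π[x]((R ⋈[d=e] U)) → 4

== RESULT ==
x
t
t
t
t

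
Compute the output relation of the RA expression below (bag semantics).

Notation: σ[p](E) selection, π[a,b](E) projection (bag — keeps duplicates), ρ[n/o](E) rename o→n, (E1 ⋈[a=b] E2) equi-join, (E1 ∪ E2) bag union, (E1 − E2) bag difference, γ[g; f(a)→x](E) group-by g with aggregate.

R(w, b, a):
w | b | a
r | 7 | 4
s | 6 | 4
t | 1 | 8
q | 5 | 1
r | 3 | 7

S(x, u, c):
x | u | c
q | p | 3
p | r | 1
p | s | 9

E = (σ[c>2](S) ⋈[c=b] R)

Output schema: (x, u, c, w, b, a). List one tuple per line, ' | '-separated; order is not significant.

Stepwise |·|:
  S → 3
  σ[c>2](S) → 2
  R → 5
  (σ[c>2](S) ⋈[c=b] R) → 1

== RESULT ==
x | u | c | w | b | a
q | p | 3 | r | 3 | 7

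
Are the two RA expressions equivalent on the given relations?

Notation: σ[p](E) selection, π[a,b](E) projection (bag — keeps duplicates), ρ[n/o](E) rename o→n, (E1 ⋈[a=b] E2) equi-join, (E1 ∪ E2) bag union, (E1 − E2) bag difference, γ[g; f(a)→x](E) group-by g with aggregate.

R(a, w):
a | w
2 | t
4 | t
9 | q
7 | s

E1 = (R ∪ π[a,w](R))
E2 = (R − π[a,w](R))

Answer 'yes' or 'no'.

E1 stepwise |·|:
  R → 4
  R → 4
  π[a,w](R) → 4
  (R ∪ π[a,w](R)) → 8
E2 stepwise |·|:
  R → 4
  R → 4
  π[a,w](R) → 4
  (R − π[a,w](R)) → 0

E1 result:
a | w
2 | t
2 | t
4 | t
4 | t
7 | s
7 | s
9 | q
9 | q
E2 result:
a | w
(0 rows)
Witness: (7, 's') appears 2× in E1 but 0× in E2.

no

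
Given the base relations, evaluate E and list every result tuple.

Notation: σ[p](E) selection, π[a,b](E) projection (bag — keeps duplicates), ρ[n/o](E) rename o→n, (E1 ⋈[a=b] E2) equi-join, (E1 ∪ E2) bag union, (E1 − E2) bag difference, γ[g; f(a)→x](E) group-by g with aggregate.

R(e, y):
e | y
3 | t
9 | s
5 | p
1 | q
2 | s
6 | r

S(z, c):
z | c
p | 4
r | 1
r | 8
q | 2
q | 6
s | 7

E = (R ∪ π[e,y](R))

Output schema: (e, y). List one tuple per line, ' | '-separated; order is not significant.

Subexpression sizes:
  R → 6
  R → 6
  π[e,y](R) → 6
  (R ∪ π[e,y](R)) → 12

== RESULT ==
e | y
1 | q
1 | q
2 | s
2 | s
3 | t
3 | t
5 | p
5 | p
6 | r
6 | r
9 | s
9 | s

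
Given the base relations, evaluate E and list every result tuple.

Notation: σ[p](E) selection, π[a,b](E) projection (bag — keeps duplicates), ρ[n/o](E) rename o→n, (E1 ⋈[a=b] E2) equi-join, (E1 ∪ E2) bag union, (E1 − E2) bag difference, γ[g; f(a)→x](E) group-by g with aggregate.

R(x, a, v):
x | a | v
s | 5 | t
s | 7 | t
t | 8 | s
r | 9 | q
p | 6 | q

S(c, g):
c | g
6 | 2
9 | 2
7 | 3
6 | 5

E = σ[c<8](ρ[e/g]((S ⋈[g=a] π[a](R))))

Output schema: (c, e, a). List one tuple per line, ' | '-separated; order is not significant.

Per-node cardinality:
  S → 4
  R → 5
  π[a](R) → 5
  (S ⋈[g=a] π[a](R)) → 1
  ρ[e/g]((S ⋈[g=a] π[a](R))) → 1
  σ[c<8](ρ[e/g]((S ⋈[g=a] π[a](R)))) → 1

== RESULT ==
c | e | a
6 | 5 | 5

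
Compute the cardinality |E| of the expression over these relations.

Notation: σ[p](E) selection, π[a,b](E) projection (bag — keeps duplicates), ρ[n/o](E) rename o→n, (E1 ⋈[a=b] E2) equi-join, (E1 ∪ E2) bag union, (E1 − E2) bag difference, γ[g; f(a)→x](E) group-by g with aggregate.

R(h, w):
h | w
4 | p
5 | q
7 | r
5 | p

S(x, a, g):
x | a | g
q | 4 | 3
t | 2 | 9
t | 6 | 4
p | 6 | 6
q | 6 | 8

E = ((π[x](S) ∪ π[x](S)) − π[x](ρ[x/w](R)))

Stepwise |·|:
  S → 5
  π[x](S) → 5
  S → 5
  π[x](S) → 5
  (π[x](S) ∪ π[x](S)) → 10
  R → 4
  ρ[x/w](R) → 4
  π[x](ρ[x/w](R)) → 4
  ((π[x](S) ∪ π[x](S)) − π[x](ρ[x/w](R))) → 7

|E| = 7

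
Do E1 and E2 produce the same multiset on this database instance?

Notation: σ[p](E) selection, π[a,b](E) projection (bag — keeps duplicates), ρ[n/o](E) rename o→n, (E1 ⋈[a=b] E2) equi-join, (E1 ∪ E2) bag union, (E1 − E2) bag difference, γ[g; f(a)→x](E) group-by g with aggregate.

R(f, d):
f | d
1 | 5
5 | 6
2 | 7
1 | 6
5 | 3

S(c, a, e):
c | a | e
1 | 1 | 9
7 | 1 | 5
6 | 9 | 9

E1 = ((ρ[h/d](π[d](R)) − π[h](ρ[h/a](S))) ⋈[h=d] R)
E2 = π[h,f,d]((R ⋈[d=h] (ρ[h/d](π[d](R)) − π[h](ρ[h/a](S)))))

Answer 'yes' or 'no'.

E1 row counts bottom-up:
  R → 5
  π[d](R) → 5
  ρ[h/d](π[d](R)) → 5
  S → 3
  ρ[h/a](S) → 3
  π[h](ρ[h/a](S)) → 3
  (ρ[h/d](π[d](R)) − π[h](ρ[h/a](S))) → 5
  R → 5
  ((ρ[h/d](π[d](R)) − π[h](ρ[h/a](S))) ⋈[h=d] R) → 7
E2 row counts bottom-up:
  R → 5
  R → 5
  π[d](R) → 5
  ρ[h/d](π[d](R)) → 5
  S → 3
  ρ[h/a](S) → 3
  π[h](ρ[h/a](S)) → 3
  (ρ[h/d](π[d](R)) − π[h](ρ[h/a](S))) → 5
  (R ⋈[d=h] (ρ[h/d](π[d](R)) − π[h](ρ[h/a](S)))) → 7
  π[h,f,d]((R ⋈[d=h] (ρ[h/d](π[d](R)) − π[h](ρ[h/a](S))))) → 7

E1 and E2 produce the same multiset:
h | f | d
3 | 5 | 3
5 | 1 | 5
6 | 1 | 6
6 | 1 | 6
6 | 5 | 6
6 | 5 | 6
7 | 2 | 7

yes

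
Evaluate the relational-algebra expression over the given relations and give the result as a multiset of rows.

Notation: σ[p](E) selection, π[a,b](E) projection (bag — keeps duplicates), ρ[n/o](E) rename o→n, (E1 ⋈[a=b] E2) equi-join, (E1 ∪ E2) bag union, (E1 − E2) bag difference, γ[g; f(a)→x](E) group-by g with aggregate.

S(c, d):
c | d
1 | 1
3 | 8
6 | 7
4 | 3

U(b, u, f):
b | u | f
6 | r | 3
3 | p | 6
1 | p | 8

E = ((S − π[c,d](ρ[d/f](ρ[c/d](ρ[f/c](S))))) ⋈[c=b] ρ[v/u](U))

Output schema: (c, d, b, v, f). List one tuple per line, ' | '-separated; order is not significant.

Row counts bottom-up:
  S → 4
  S → 4
  ρ[f/c](S) → 4
  ρ[c/d](ρ[f/c](S)) → 4
  ρ[d/f](ρ[c/d](ρ[f/c](S))) → 4
  π[c,d](ρ[d/f](ρ[c/d](ρ[f/c](S)))) → 4
  (S − π[c,d](ρ[d/f](ρ[c/d](ρ[f/c](S))))) → 3
  U → 3
  ρ[v/u](U) → 3
  ((S − π[c,d](ρ[d/f](ρ[c/d](ρ[f/c](S))))) ⋈[c=b] ρ[v/u](U)) → 2

== RESULT ==
c | d | b | v | f
3 | 8 | 3 | p | 6
6 | 7 | 6 | r | 3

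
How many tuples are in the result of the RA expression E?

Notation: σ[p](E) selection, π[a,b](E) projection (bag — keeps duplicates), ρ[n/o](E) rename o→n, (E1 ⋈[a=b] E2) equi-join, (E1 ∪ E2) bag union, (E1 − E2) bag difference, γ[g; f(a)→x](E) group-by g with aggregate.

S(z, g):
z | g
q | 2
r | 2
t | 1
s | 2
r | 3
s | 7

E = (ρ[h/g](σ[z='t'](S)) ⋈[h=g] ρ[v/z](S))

Subexpression sizes:
  S → 6
  σ[z='t'](S) → 1
  ρ[h/g](σ[z='t'](S)) → 1
  S → 6
  ρ[v/z](S) → 6
  (ρ[h/g](σ[z='t'](S)) ⋈[h=g] ρ[v/z](S)) → 1

|E| = 1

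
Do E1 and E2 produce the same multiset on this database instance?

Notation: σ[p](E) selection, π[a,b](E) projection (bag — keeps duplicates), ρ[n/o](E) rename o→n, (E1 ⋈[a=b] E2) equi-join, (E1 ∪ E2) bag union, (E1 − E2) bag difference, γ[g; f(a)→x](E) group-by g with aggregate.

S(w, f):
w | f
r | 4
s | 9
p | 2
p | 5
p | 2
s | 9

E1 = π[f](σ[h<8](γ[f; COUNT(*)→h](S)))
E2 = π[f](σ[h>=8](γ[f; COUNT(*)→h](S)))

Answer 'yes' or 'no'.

E1 stepwise |·|:
  S → 6
  γ[f; COUNT(*)→h](S) → 4
  σ[h<8](γ[f; COUNT(*)→h](S)) → 4
  π[f](σ[h<8](γ[f; COUNT(*)→h](S))) → 4
E2 stepwise |·|:
  S → 6
  γ[f; COUNT(*)→h](S) → 4
  σ[h>=8](γ[f; COUNT(*)→h](S)) → 0
  π[f](σ[h>=8](γ[f; COUNT(*)→h](S))) → 0

E1 result:
f
2
4
5
9
E2 result:
f
(0 rows)
Witness: (2,) appears 1× in E1 but 0× in E2.

no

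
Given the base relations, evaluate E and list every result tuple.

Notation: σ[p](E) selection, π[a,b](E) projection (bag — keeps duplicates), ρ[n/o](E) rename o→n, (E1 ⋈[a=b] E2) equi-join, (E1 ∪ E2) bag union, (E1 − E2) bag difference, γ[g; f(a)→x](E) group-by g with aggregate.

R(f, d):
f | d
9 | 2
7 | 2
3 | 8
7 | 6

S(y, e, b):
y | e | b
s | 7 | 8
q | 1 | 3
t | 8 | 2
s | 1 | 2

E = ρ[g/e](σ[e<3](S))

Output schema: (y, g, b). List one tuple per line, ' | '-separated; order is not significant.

Stepwise |·|:
  S → 4
  σ[e<3](S) → 2
  ρ[g/e](σ[e<3](S)) → 2

== RESULT ==
y | g | b
q | 1 | 3
s | 1 | 2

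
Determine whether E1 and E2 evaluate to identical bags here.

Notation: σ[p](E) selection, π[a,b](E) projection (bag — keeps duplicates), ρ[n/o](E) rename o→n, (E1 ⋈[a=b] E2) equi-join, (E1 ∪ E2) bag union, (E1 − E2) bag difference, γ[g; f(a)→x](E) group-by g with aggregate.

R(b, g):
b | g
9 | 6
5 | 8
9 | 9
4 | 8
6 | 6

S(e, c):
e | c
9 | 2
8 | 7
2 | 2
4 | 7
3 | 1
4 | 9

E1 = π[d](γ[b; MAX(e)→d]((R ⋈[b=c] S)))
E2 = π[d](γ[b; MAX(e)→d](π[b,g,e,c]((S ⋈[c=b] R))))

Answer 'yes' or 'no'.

E1 per-node cardinality:
  R → 5
  S → 6
  (R ⋈[b=c] S) → 2
  γ[b; MAX(e)→d]((R ⋈[b=c] S)) → 1
  π[d](γ[b; MAX(e)→d]((R ⋈[b=c] S))) → 1
E2 per-node cardinality:
  S → 6
  R → 5
  (S ⋈[c=b] R) → 2
  π[b,g,e,c]((S ⋈[c=b] R)) → 2
  γ[b; MAX(e)→d](π[b,g,e,c]((S ⋈[c=b] R))) → 1
  π[d](γ[b; MAX(e)→d](π[b,g,e,c]((S ⋈[c=b] R)))) → 1

E1 and E2 produce the same multiset:
d
4

yes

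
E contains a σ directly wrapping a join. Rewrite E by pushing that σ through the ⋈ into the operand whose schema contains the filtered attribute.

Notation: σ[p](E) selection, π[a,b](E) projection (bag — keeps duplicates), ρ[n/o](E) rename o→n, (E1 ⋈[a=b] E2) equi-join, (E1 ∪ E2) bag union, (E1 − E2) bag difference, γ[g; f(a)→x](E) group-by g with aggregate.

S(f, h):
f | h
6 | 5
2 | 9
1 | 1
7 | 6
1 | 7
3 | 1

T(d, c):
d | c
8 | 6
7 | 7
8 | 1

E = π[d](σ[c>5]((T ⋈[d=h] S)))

σ filters on c, owned by the left side.
E' = π[d]((σ[c>5](T) ⋈[d=h] S))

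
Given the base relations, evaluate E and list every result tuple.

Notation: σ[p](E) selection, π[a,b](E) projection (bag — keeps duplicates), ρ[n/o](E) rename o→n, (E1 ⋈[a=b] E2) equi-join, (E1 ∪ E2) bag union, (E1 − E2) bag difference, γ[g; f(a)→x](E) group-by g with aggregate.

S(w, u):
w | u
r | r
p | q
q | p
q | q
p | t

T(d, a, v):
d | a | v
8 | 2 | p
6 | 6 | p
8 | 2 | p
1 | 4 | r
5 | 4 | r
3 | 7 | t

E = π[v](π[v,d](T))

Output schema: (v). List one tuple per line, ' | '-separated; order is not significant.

Subexpression sizes:
  T → 6
  π[v,d](T) → 6
  π[v](π[v,d](T)) → 6

== RESULT ==
v
p
p
p
r
r
t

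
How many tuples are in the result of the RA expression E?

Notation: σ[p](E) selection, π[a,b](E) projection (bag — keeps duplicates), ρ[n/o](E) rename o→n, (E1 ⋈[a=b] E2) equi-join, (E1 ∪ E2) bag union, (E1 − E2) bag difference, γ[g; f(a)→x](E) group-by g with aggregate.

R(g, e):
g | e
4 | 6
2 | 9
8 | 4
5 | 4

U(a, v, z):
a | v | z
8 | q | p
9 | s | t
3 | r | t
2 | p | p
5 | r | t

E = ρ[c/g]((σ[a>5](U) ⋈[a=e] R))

Stepwise |·|:
  U → 5
  σ[a>5](U) → 2
  R → 4
  (σ[a>5](U) ⋈[a=e] R) → 1
  ρ[c/g]((σ[a>5](U) ⋈[a=e] R)) → 1

|E| = 1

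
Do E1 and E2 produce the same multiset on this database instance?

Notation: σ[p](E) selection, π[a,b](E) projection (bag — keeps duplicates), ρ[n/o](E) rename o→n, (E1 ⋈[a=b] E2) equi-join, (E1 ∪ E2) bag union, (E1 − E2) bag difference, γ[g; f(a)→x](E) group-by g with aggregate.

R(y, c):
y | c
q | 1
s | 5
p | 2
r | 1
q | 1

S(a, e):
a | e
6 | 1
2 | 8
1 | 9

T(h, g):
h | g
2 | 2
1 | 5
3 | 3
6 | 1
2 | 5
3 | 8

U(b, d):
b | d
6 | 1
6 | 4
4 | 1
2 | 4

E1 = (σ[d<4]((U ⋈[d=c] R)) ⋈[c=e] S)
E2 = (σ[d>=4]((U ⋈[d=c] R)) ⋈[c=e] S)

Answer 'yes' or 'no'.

E1 row counts bottom-up:
  U → 4
  R → 5
  (U ⋈[d=c] R) → 6
  σ[d<4]((U ⋈[d=c] R)) → 6
  S → 3
  (σ[d<4]((U ⋈[d=c] R)) ⋈[c=e] S) → 6
E2 row counts bottom-up:
  U → 4
  R → 5
  (U ⋈[d=c] R) → 6
  σ[d>=4]((U ⋈[d=c] R)) → 0
  S → 3
  (σ[d>=4]((U ⋈[d=c] R)) ⋈[c=e] S) → 0

E1 result:
b | d | y | c | a | e
4 | 1 | q | 1 | 6 | 1
4 | 1 | q | 1 | 6 | 1
4 | 1 | r | 1 | 6 | 1
6 | 1 | q | 1 | 6 | 1
6 | 1 | q | 1 | 6 | 1
6 | 1 | r | 1 | 6 | 1
E2 result:
b | d | y | c | a | e
(0 rows)
Witness: (4, 1, 'r', 1, 6, 1) appears 1× in E1 but 0× in E2.

no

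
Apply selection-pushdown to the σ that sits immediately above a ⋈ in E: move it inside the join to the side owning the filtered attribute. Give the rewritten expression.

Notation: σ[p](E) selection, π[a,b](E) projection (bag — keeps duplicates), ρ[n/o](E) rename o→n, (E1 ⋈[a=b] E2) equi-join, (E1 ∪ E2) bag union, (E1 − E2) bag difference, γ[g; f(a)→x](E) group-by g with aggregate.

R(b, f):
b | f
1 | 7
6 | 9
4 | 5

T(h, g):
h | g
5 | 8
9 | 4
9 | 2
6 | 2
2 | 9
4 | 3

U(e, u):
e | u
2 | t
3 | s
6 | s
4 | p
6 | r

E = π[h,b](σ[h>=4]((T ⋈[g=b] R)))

σ filters on h, owned by the left side.
E' = π[h,b]((σ[h>=4](T) ⋈[g=b] R))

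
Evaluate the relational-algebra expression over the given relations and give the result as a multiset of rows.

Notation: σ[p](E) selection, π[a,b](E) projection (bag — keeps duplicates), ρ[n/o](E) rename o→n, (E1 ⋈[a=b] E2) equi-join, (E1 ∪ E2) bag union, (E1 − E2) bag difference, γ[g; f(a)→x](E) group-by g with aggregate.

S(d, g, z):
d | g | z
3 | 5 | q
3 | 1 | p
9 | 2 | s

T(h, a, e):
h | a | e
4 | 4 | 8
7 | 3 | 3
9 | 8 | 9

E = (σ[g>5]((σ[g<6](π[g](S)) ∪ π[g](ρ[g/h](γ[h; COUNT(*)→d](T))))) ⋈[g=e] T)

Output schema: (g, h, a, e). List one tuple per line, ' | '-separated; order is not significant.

Row counts bottom-up:
  S → 3
  π[g](S) → 3
  σ[g<6](π[g](S)) → 3
  T → 3
  γ[h; COUNT(*)→d](T) → 3
  ρ[g/h](γ[h; COUNT(*)→d](T)) → 3
  π[g](ρ[g/h](γ[h; COUNT(*)→d](T))) → 3
  (σ[g<6](π[g](S)) ∪ π[g](ρ[g/h](γ[h; COUNT(*)→d](T)))) → 6
  σ[g>5]((σ[g<6](π[g](S)) ∪ π[g](ρ[g/h](γ[h; COUNT(*)→d](T))))) → 2
  T → 3
  (σ[g>5]((σ[g<6](π[g](S)) ∪ π[g](ρ[g/h](γ[h; COUNT(*)→d](T))))) ⋈[g=e] T) → 1

== RESULT ==
g | h | a | e
9 | 9 | 8 | 9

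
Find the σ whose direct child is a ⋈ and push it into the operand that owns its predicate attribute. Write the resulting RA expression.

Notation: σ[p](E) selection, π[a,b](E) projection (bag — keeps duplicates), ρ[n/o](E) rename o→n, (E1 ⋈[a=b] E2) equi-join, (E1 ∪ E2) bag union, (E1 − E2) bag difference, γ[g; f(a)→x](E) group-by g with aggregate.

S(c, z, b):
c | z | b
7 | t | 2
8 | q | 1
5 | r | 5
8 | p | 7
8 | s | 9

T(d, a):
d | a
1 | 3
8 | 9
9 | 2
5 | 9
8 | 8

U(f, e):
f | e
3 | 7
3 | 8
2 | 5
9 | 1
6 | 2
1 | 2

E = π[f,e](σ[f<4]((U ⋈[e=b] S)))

σ filters on f, owned by the left side.
E' = π[f,e]((σ[f<4](U) ⋈[e=b] S))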